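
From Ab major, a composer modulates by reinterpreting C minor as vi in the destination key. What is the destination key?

Eb major

The numeral vi denotes a minor triad on scale degree 6. With C on degree 6, the tonic of the new key is Eb.
Degree 6 carries a minor triad in major keys, so the destination is Eb major.
Check: the diatonic triads of Eb major are Eb (I), Fm (ii), Gm (iii), Ab (IV), Bb (V), Cm (vi), Ddim (vii°) — C minor is indeed vi.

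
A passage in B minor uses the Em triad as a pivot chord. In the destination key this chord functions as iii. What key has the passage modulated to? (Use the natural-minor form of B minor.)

C major

The numeral iii denotes a minor triad on scale degree 3. With E on degree 3, the tonic of the new key is C.
Degree 3 carries a minor triad in major keys, so the destination is C major.
Check: the diatonic triads of C major are C (I), Dm (ii), Em (iii), F (IV), G (V), Am (vi), Bdim (vii°) — Em is indeed iii.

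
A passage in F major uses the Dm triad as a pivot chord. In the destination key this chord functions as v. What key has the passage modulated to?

The numeral v denotes a minor triad on scale degree 5. With D on degree 5, the tonic of the new key is G.
Degree 5 carries a minor triad in natural-minor keys, so the destination is G minor.
Check: the diatonic triads of G minor (natural minor) are Gm (i), Adim (ii°), Bb (III), Cm (iv), Dm (v), Eb (VI), F (VII) — Dm is indeed v.

G minor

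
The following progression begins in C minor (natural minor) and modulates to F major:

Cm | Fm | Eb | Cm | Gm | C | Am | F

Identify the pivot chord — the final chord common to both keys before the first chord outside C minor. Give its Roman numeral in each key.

Gm — v in C minor, ii in F major

Chords diatonic to C minor: Cm, Ddim, Eb, Fm, Gm, Ab, Bb.
Reading the progression, the first chord not in that set is C, so the modulation leaves C minor there.
The chord immediately before C is Gm, which is diatonic to both keys: v in C minor and ii in F major.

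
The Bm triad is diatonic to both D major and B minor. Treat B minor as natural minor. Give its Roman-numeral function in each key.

vi in D major; i in B minor

The scale of D major is D E F# G A B C#; B is degree 6, and the triad built there (B-D-F#) is minor, so it is vi.
The scale of B minor (natural minor) is B C# D E F# G A; B is degree 1, and the triad built there (B-D-F#) is minor, so it is i.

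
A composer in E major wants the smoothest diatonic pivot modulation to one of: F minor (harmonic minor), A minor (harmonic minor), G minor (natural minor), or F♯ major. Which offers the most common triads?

Triads of E major: E (I), F♯m (ii), G♯m (iii), A (IV), B (V), C♯m (vi), D♯dim (vii°).
F minor (harmonic minor) shares 0: none.
A minor (harmonic minor) shares 1: E.
G minor (natural minor) shares 0: none.
F♯ major shares 2: G♯m, B.
The most common triads (2) are shared with F♯ major.

F♯ major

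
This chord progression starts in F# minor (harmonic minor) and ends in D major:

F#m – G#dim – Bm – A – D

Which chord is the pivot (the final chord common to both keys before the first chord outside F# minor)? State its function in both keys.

Chords diatonic to F# minor: F#m, G#dim, Aaug, Bm, C#, D, E#dim.
Reading the progression, the first chord not in that set is A, so the modulation leaves F# minor there.
The chord immediately before A is Bm, which is diatonic to both keys: iv in F# minor and vi in D major.

Bm — iv in F# minor, vi in D major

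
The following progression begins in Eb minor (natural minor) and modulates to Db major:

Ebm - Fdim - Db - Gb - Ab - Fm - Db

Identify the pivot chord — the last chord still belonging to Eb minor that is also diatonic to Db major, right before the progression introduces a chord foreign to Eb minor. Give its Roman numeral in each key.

Chords diatonic to Eb minor: Ebm, Fdim, Gb, Abm, Bbm, Cb, Db.
Reading the progression, the first chord not in that set is Ab, so the modulation leaves Eb minor there.
The chord immediately before Ab is Gb, which is diatonic to both keys: III in Eb minor and IV in Db major.

Gb — III in Eb minor, IV in Db major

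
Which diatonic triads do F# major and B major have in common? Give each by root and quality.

Triads in F# major: F# (I), G#m (ii), A#m (iii), B (IV), C# (V), D#m (vi), E#dim (vii°).
Triads in B major: B (I), C#m (ii), D#m (iii), E (IV), F# (V), G#m (vi), A#dim (vii°).
Shared triads with their functions: F# (I in F# major, V in B major); G#m (ii in F# major, vi in B major); B (IV in F# major, I in B major); D#m (vi in F# major, iii in B major).

F#, G#m, B, D#m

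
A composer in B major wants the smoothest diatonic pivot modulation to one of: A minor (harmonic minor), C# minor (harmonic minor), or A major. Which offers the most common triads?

Triads of B major: B major (I), C# minor (ii), D# minor (iii), E major (IV), F# major (V), G# minor (vi), A# diminished (vii°).
A minor (harmonic minor) shares 1: E.
C# minor (harmonic minor) shares 1: C#m.
A major shares 2: C#m, E.
The most common triads (2) are shared with A major.

A major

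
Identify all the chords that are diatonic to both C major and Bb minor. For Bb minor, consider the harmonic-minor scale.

F

Triads in C major: C (I), Dm (ii), Em (iii), F (IV), G (V), Am (vi), Bdim (vii°).
Triads in Bb minor (harmonic minor): Bbm (i), Cdim (ii°), Dbaug (III+), Ebm (iv), F (V), Gb (VI), Adim (vii°).
Shared triads with their functions: F (IV in C major, V in Bb minor).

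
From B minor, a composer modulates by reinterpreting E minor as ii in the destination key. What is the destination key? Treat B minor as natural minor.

The numeral ii denotes a minor triad on scale degree 2. With E on degree 2, the tonic of the new key is D.
Degree 2 carries a minor triad in major keys, so the destination is D major.
Check: the diatonic triads of D major are D (I), Em (ii), F#m (iii), G (IV), A (V), Bm (vi), C#dim (vii°) — E minor is indeed ii.

D major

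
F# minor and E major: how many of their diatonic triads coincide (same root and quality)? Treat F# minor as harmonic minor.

Diatonic triads of F# minor (harmonic minor): F# minor (i), G# diminished (ii°), A augmented (III+), B minor (iv), C# major (V), D major (VI), E# diminished (vii°).
Diatonic triads of E major: E major (I), F# minor (ii), G# minor (iii), A major (IV), B major (V), C# minor (vi), D# diminished (vii°).
Matching root and quality in both lists: F# minor.
That gives 1 common triad.

1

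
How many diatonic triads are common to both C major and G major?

Diatonic triads of C major: C (I), Dm (ii), Em (iii), F (IV), G (V), Am (vi), Bdim (vii°).
Diatonic triads of G major: G (I), Am (ii), Bm (iii), C (IV), D (V), Em (vi), F#dim (vii°).
Matching root and quality in both lists: C, Em, G, Am.
That gives 4 common triads.

4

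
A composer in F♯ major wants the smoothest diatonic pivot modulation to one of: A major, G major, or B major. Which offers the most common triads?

B major

Triads of F♯ major: F♯ (I), G♯m (ii), A♯m (iii), B (IV), C♯ (V), D♯m (vi), E♯dim (vii°).
A major shares 0: none.
G major shares 0: none.
B major shares 4: F♯, G♯m, B, D♯m.
The most common triads (4) are shared with B major.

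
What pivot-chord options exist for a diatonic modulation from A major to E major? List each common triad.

A, C#m, E, F#m

Triads in A major: A major (I), B minor (ii), C# minor (iii), D major (IV), E major (V), F# minor (vi), G# diminished (vii°).
Triads in E major: E major (I), F# minor (ii), G# minor (iii), A major (IV), B major (V), C# minor (vi), D# diminished (vii°).
Shared triads with their functions: A major (I in A major, IV in E major); C# minor (iii in A major, vi in E major); E major (V in A major, I in E major); F# minor (vi in A major, ii in E major).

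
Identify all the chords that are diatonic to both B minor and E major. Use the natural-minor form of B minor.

Triads in B minor (natural minor): Bm (i), C♯dim (ii°), D (III), Em (iv), F♯m (v), G (VI), A (VII).
Triads in E major: E (I), F♯m (ii), G♯m (iii), A (IV), B (V), C♯m (vi), D♯dim (vii°).
Shared triads with their functions: F♯m (v in B minor, ii in E major); A (VII in B minor, IV in E major).

F♯m, A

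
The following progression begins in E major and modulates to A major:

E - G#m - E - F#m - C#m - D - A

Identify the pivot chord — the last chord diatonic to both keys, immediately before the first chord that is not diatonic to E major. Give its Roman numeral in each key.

Chords diatonic to E major: E, F#m, G#m, A, B, C#m, D#dim.
Reading the progression, the first chord not in that set is D, so the modulation leaves E major there.
The chord immediately before D is C#m, which is diatonic to both keys: vi in E major and iii in A major.

C#m — vi in E major, iii in A major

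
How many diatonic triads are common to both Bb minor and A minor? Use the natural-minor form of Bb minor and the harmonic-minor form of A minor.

0

Diatonic triads of Bb minor (natural minor): Bb minor (i), C diminished (ii°), Db major (III), Eb minor (iv), F minor (v), Gb major (VI), Ab major (VII).
Diatonic triads of A minor (harmonic minor): A minor (i), B diminished (ii°), C augmented (III+), D minor (iv), E major (V), F major (VI), G# diminished (vii°).
No triad has the same root and quality in both keys.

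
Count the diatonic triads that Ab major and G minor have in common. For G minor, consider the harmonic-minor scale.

Diatonic triads of Ab major: Ab major (I), Bb minor (ii), C minor (iii), Db major (IV), Eb major (V), F minor (vi), G diminished (vii°).
Diatonic triads of G minor (harmonic minor): G minor (i), A diminished (ii°), Bb augmented (III+), C minor (iv), D major (V), Eb major (VI), F# diminished (vii°).
Matching root and quality in both lists: C minor, Eb major.
That gives 2 common triads.

2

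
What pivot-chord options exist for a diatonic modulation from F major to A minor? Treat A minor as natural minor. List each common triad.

F, Am, C, Dm

Triads in F major: F major (I), G minor (ii), A minor (iii), Bb major (IV), C major (V), D minor (vi), E diminished (vii°).
Triads in A minor (natural minor): A minor (i), B diminished (ii°), C major (III), D minor (iv), E minor (v), F major (VI), G major (VII).
Shared triads with their functions: F major (I in F major, VI in A minor); A minor (iii in F major, i in A minor); C major (V in F major, III in A minor); D minor (vi in F major, iv in A minor).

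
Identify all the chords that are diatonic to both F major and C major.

F, Am, C, Dm

Triads in F major: F major (I), G minor (ii), A minor (iii), Bb major (IV), C major (V), D minor (vi), E diminished (vii°).
Triads in C major: C major (I), D minor (ii), E minor (iii), F major (IV), G major (V), A minor (vi), B diminished (vii°).
Shared triads with their functions: F major (I in F major, IV in C major); A minor (iii in F major, vi in C major); C major (V in F major, I in C major); D minor (vi in F major, ii in C major).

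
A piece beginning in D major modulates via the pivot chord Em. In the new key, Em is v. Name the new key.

A minor

The numeral v denotes a minor triad on scale degree 5. With E on degree 5, the tonic of the new key is A.
Degree 5 carries a minor triad in natural-minor keys, so the destination is A minor.
Check: the diatonic triads of A minor (natural minor) are Am (i), Bdim (ii°), C (III), Dm (iv), Em (v), F (VI), G (VII) — Em is indeed v.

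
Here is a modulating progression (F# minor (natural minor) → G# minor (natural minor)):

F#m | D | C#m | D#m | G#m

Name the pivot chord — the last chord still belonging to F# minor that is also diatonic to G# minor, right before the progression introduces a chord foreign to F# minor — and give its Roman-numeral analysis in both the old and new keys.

Chords diatonic to F# minor: F#m, G#dim, A, Bm, C#m, D, E.
Reading the progression, the first chord not in that set is D#m, so the modulation leaves F# minor there.
The chord immediately before D#m is C#m, which is diatonic to both keys: v in F# minor and iv in G# minor.

C#m — v in F# minor, iv in G# minor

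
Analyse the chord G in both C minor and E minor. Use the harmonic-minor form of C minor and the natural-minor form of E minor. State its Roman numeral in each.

V in C minor; III in E minor

The scale of C minor (harmonic minor) is C D E♭ F G A♭ B; G is degree 5, and the triad built there (G-B-D) is major, so it is V.
The scale of E minor (natural minor) is E F♯ G A B C D; G is degree 3, and the triad built there (G-B-D) is major, so it is III.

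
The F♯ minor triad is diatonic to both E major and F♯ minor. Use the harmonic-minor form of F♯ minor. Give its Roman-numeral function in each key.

ii in E major; i in F♯ minor

The scale of E major is E F♯ G♯ A B C♯ D♯; F♯ is degree 2, and the triad built there (F♯-A-C♯) is minor, so it is ii.
The scale of F♯ minor (harmonic minor) is F♯ G♯ A B C♯ D E♯; F♯ is degree 1, and the triad built there (F♯-A-C♯) is minor, so it is i.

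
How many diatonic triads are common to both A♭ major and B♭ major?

2

Diatonic triads of A♭ major: A♭ (I), B♭m (ii), Cm (iii), D♭ (IV), E♭ (V), Fm (vi), Gdim (vii°).
Diatonic triads of B♭ major: B♭ (I), Cm (ii), Dm (iii), E♭ (IV), F (V), Gm (vi), Adim (vii°).
Matching root and quality in both lists: Cm, E♭.
That gives 2 common triads.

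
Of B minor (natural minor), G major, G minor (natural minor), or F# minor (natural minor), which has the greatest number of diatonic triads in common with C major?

G major

Triads of C major: C (I), Dm (ii), Em (iii), F (IV), G (V), Am (vi), Bdim (vii°).
B minor (natural minor) shares 2: Em, G.
G major shares 4: C, Em, G, Am.
G minor (natural minor) shares 2: Dm, F.
F# minor (natural minor) shares 0: none.
The most common triads (4) are shared with G major.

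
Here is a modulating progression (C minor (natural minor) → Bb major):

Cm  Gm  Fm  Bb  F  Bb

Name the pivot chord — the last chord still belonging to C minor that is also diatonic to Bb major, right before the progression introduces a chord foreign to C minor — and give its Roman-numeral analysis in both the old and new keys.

Bb — VII in C minor, I in Bb major

Chords diatonic to C minor: Cm, Ddim, Eb, Fm, Gm, Ab, Bb.
Reading the progression, the first chord not in that set is F, so the modulation leaves C minor there.
The chord immediately before F is Bb, which is diatonic to both keys: VII in C minor and I in Bb major.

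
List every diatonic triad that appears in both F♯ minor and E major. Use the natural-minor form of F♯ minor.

Triads in F♯ minor (natural minor): F♯m (i), G♯dim (ii°), A (III), Bm (iv), C♯m (v), D (VI), E (VII).
Triads in E major: E (I), F♯m (ii), G♯m (iii), A (IV), B (V), C♯m (vi), D♯dim (vii°).
Shared triads with their functions: F♯m (i in F♯ minor, ii in E major); A (III in F♯ minor, IV in E major); C♯m (v in F♯ minor, vi in E major); E (VII in F♯ minor, I in E major).

F♯m, A, C♯m, E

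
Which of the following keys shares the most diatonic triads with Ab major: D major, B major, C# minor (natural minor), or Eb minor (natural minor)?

Triads of Ab major: Ab major (I), Bb minor (ii), C minor (iii), Db major (IV), Eb major (V), F minor (vi), G diminished (vii°).
D major shares 0: none.
B major shares 0: none.
C# minor (natural minor) shares 0: none.
Eb minor (natural minor) shares 2: Bbm, Db.
The most common triads (2) are shared with Eb minor.

Eb minor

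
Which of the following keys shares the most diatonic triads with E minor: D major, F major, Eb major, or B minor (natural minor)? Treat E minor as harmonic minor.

Triads of E minor (harmonic minor): Em (i), F#dim (ii°), Gaug (III+), Am (iv), B (V), C (VI), D#dim (vii°).
D major shares 1: Em.
F major shares 2: Am, C.
Eb major shares 0: none.
B minor (natural minor) shares 1: Em.
The most common triads (2) are shared with F major.

F major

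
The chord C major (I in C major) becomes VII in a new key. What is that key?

The numeral VII denotes a major triad on scale degree 7. With C on degree 7, the tonic of the new key is D.
Degree 7 carries a major triad in natural-minor keys, so the destination is D minor.
Check: the diatonic triads of D minor (natural minor) are Dm (i), Edim (ii°), F (III), Gm (iv), Am (v), Bb (VI), C (VII) — C major is indeed VII.

D minor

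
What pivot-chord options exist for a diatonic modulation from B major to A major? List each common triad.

Triads in B major: B major (I), C♯ minor (ii), D♯ minor (iii), E major (IV), F♯ major (V), G♯ minor (vi), A♯ diminished (vii°).
Triads in A major: A major (I), B minor (ii), C♯ minor (iii), D major (IV), E major (V), F♯ minor (vi), G♯ diminished (vii°).
Shared triads with their functions: C♯ minor (ii in B major, iii in A major); E major (IV in B major, V in A major).

C♯m, E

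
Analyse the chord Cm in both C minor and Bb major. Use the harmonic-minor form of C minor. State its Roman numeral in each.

i in C minor; ii in Bb major

The scale of C minor (harmonic minor) is C D Eb F G Ab B; C is degree 1, and the triad built there (C-Eb-G) is minor, so it is i.
The scale of Bb major is Bb C D Eb F G A; C is degree 2, and the triad built there (C-Eb-G) is minor, so it is ii.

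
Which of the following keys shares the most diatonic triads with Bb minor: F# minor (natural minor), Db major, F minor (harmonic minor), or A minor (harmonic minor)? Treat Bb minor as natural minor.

Triads of Bb minor (natural minor): Bb minor (i), C diminished (ii°), Db major (III), Eb minor (iv), F minor (v), Gb major (VI), Ab major (VII).
F# minor (natural minor) shares 0: none.
Db major shares 7: Bbm, Cdim, Db, Ebm, Fm, Gb, Ab.
F minor (harmonic minor) shares 3: Bbm, Db, Fm.
A minor (harmonic minor) shares 0: none.
The most common triads (7) are shared with Db major.

Db major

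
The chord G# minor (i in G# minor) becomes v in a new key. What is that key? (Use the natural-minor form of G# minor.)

C# minor

The numeral v denotes a minor triad on scale degree 5. With G# on degree 5, the tonic of the new key is C#.
Degree 5 carries a minor triad in natural-minor keys, so the destination is C# minor.
Check: the diatonic triads of C# minor (natural minor) are C#m (i), D#dim (ii°), E (III), F#m (iv), G#m (v), A (VI), B (VII) — G# minor is indeed v.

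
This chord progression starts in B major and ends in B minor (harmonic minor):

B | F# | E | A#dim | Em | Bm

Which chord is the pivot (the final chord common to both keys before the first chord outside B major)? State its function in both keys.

Chords diatonic to B major: B, C#m, D#m, E, F#, G#m, A#dim.
Reading the progression, the first chord not in that set is Em, so the modulation leaves B major there.
The chord immediately before Em is A#dim, which is diatonic to both keys: vii° in B major and vii° in B minor.

A#dim — vii° in B major, vii° in B minor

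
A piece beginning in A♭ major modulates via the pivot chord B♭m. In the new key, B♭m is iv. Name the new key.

The numeral iv denotes a minor triad on scale degree 4. With B♭ on degree 4, the tonic of the new key is F.
Degree 4 carries a minor triad in minor keys, so the destination is F minor.
Check: the diatonic triads of F minor (natural minor) are Fm (i), Gdim (ii°), A♭ (III), B♭m (iv), Cm (v), D♭ (VI), E♭ (VII) — B♭m is indeed iv.

F minor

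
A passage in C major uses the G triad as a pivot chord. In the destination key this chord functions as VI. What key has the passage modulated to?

The numeral VI denotes a major triad on scale degree 6. With G on degree 6, the tonic of the new key is B.
Degree 6 carries a major triad in minor keys, so the destination is B minor.
Check: the diatonic triads of B minor (natural minor) are Bm (i), C#dim (ii°), D (III), Em (iv), F#m (v), G (VI), A (VII) — G is indeed VI.

B minor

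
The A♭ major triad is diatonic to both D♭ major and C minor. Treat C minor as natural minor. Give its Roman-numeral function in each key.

V in D♭ major; VI in C minor

The scale of D♭ major is D♭ E♭ F G♭ A♭ B♭ C; A♭ is degree 5, and the triad built there (A♭-C-E♭) is major, so it is V.
The scale of C minor (natural minor) is C D E♭ F G A♭ B♭; A♭ is degree 6, and the triad built there (A♭-C-E♭) is major, so it is VI.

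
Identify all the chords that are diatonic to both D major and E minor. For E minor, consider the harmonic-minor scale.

Triads in D major: D (I), Em (ii), F#m (iii), G (IV), A (V), Bm (vi), C#dim (vii°).
Triads in E minor (harmonic minor): Em (i), F#dim (ii°), Gaug (III+), Am (iv), B (V), C (VI), D#dim (vii°).
Shared triads with their functions: Em (ii in D major, i in E minor).

Em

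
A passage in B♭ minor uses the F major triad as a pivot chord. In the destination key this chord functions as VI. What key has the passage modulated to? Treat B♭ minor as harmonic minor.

A minor

The numeral VI denotes a major triad on scale degree 6. With F on degree 6, the tonic of the new key is A.
Degree 6 carries a major triad in minor keys, so the destination is A minor.
Check: the diatonic triads of A minor (natural minor) are Am (i), Bdim (ii°), C (III), Dm (iv), Em (v), F (VI), G (VII) — F major is indeed VI.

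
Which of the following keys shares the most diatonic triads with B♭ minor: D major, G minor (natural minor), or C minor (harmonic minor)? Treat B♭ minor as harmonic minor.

G minor

Triads of B♭ minor (harmonic minor): B♭m (i), Cdim (ii°), D♭aug (III+), E♭m (iv), F (V), G♭ (VI), Adim (vii°).
D major shares 0: none.
G minor (natural minor) shares 2: F, Adim.
C minor (harmonic minor) shares 0: none.
The most common triads (2) are shared with G minor.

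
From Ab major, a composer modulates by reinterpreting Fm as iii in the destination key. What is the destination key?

The numeral iii denotes a minor triad on scale degree 3. With F on degree 3, the tonic of the new key is Db.
Degree 3 carries a minor triad in major keys, so the destination is Db major.
Check: the diatonic triads of Db major are Db (I), Ebm (ii), Fm (iii), Gb (IV), Ab (V), Bbm (vi), Cdim (vii°) — Fm is indeed iii.

Db major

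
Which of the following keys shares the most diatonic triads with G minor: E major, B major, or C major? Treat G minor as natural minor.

Triads of G minor (natural minor): G minor (i), A diminished (ii°), Bb major (III), C minor (iv), D minor (v), Eb major (VI), F major (VII).
E major shares 0: none.
B major shares 0: none.
C major shares 2: Dm, F.
The most common triads (2) are shared with C major.

C major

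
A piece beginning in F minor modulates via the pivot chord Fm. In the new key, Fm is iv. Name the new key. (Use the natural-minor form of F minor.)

C minor

The numeral iv denotes a minor triad on scale degree 4. With F on degree 4, the tonic of the new key is C.
Degree 4 carries a minor triad in minor keys, so the destination is C minor.
Check: the diatonic triads of C minor (natural minor) are Cm (i), Ddim (ii°), E♭ (III), Fm (iv), Gm (v), A♭ (VI), B♭ (VII) — Fm is indeed iv.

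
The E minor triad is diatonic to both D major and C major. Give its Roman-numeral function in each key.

The scale of D major is D E F# G A B C#; E is degree 2, and the triad built there (E-G-B) is minor, so it is ii.
The scale of C major is C D E F G A B; E is degree 3, and the triad built there (E-G-B) is minor, so it is iii.

ii in D major; iii in C major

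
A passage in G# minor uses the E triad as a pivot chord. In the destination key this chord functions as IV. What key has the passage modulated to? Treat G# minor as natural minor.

B major

The numeral IV denotes a major triad on scale degree 4. With E on degree 4, the tonic of the new key is B.
Degree 4 carries a major triad in major keys, so the destination is B major.
Check: the diatonic triads of B major are B (I), C#m (ii), D#m (iii), E (IV), F# (V), G#m (vi), A#dim (vii°) — E is indeed IV.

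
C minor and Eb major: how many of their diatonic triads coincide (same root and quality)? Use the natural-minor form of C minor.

Diatonic triads of C minor (natural minor): Cm (i), Ddim (ii°), Eb (III), Fm (iv), Gm (v), Ab (VI), Bb (VII).
Diatonic triads of Eb major: Eb (I), Fm (ii), Gm (iii), Ab (IV), Bb (V), Cm (vi), Ddim (vii°).
Matching root and quality in both lists: Cm, Ddim, Eb, Fm, Gm, Ab, Bb.
That gives 7 common triads.

7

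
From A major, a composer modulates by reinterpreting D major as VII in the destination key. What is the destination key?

The numeral VII denotes a major triad on scale degree 7. With D on degree 7, the tonic of the new key is E.
Degree 7 carries a major triad in natural-minor keys, so the destination is E minor.
Check: the diatonic triads of E minor (natural minor) are Em (i), F#dim (ii°), G (III), Am (iv), Bm (v), C (VI), D (VII) — D major is indeed VII.

E minor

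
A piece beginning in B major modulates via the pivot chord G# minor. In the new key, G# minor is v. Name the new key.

C# minor

The numeral v denotes a minor triad on scale degree 5. With G# on degree 5, the tonic of the new key is C#.
Degree 5 carries a minor triad in natural-minor keys, so the destination is C# minor.
Check: the diatonic triads of C# minor (natural minor) are C#m (i), D#dim (ii°), E (III), F#m (iv), G#m (v), A (VI), B (VII) — G# minor is indeed v.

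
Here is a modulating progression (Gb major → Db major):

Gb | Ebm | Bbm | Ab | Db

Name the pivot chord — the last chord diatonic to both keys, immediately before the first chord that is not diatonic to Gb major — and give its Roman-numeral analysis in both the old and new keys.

Chords diatonic to Gb major: Gb, Abm, Bbm, Cb, Db, Ebm, Fdim.
Reading the progression, the first chord not in that set is Ab, so the modulation leaves Gb major there.
The chord immediately before Ab is Bbm, which is diatonic to both keys: iii in Gb major and vi in Db major.

Bbm — iii in Gb major, vi in Db major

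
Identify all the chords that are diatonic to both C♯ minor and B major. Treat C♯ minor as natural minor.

Triads in C♯ minor (natural minor): C♯m (i), D♯dim (ii°), E (III), F♯m (iv), G♯m (v), A (VI), B (VII).
Triads in B major: B (I), C♯m (ii), D♯m (iii), E (IV), F♯ (V), G♯m (vi), A♯dim (vii°).
Shared triads with their functions: C♯m (i in C♯ minor, ii in B major); E (III in C♯ minor, IV in B major); G♯m (v in C♯ minor, vi in B major); B (VII in C♯ minor, I in B major).

C♯m, E, G♯m, B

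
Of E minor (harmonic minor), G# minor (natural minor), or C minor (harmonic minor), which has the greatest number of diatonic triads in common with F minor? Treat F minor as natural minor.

Triads of F minor (natural minor): F minor (i), G diminished (ii°), Ab major (III), Bb minor (iv), C minor (v), Db major (VI), Eb major (VII).
E minor (harmonic minor) shares 0: none.
G# minor (natural minor) shares 0: none.
C minor (harmonic minor) shares 3: Fm, Ab, Cm.
The most common triads (3) are shared with C minor.

C minor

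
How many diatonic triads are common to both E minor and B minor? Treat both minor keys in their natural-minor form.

4

Diatonic triads of E minor (natural minor): E minor (i), F# diminished (ii°), G major (III), A minor (iv), B minor (v), C major (VI), D major (VII).
Diatonic triads of B minor (natural minor): B minor (i), C# diminished (ii°), D major (III), E minor (iv), F# minor (v), G major (VI), A major (VII).
Matching root and quality in both lists: E minor, G major, B minor, D major.
That gives 4 common triads.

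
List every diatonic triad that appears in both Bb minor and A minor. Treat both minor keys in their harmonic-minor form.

F

Triads in Bb minor (harmonic minor): Bbm (i), Cdim (ii°), Dbaug (III+), Ebm (iv), F (V), Gb (VI), Adim (vii°).
Triads in A minor (harmonic minor): Am (i), Bdim (ii°), Caug (III+), Dm (iv), E (V), F (VI), G#dim (vii°).
Shared triads with their functions: F (V in Bb minor, VI in A minor).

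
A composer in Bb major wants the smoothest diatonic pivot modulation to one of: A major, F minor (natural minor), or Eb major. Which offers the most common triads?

Triads of Bb major: Bb major (I), C minor (ii), D minor (iii), Eb major (IV), F major (V), G minor (vi), A diminished (vii°).
A major shares 0: none.
F minor (natural minor) shares 2: Cm, Eb.
Eb major shares 4: Bb, Cm, Eb, Gm.
The most common triads (4) are shared with Eb major.

Eb major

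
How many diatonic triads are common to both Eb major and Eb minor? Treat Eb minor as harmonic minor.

Diatonic triads of Eb major: Eb (I), Fm (ii), Gm (iii), Ab (IV), Bb (V), Cm (vi), Ddim (vii°).
Diatonic triads of Eb minor (harmonic minor): Ebm (i), Fdim (ii°), Gbaug (III+), Abm (iv), Bb (V), Cb (VI), Ddim (vii°).
Matching root and quality in both lists: Bb, Ddim.
That gives 2 common triads.

2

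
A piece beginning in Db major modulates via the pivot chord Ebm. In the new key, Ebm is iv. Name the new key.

Bb minor

The numeral iv denotes a minor triad on scale degree 4. With Eb on degree 4, the tonic of the new key is Bb.
Degree 4 carries a minor triad in minor keys, so the destination is Bb minor.
Check: the diatonic triads of Bb minor (natural minor) are Bbm (i), Cdim (ii°), Db (III), Ebm (iv), Fm (v), Gb (VI), Ab (VII) — Ebm is indeed iv.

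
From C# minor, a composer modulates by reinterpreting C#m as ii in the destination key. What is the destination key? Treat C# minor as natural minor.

The numeral ii denotes a minor triad on scale degree 2. With C# on degree 2, the tonic of the new key is B.
Degree 2 carries a minor triad in major keys, so the destination is B major.
Check: the diatonic triads of B major are B (I), C#m (ii), D#m (iii), E (IV), F# (V), G#m (vi), A#dim (vii°) — C#m is indeed ii.

B major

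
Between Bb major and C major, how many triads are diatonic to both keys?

2

Diatonic triads of Bb major: Bb (I), Cm (ii), Dm (iii), Eb (IV), F (V), Gm (vi), Adim (vii°).
Diatonic triads of C major: C (I), Dm (ii), Em (iii), F (IV), G (V), Am (vi), Bdim (vii°).
Matching root and quality in both lists: Dm, F.
That gives 2 common triads.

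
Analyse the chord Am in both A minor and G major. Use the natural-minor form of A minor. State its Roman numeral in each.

i in A minor; ii in G major

The scale of A minor (natural minor) is A B C D E F G; A is degree 1, and the triad built there (A-C-E) is minor, so it is i.
The scale of G major is G A B C D E F#; A is degree 2, and the triad built there (A-C-E) is minor, so it is ii.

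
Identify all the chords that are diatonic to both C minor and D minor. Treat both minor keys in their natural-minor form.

Gm, B♭

Triads in C minor (natural minor): Cm (i), Ddim (ii°), E♭ (III), Fm (iv), Gm (v), A♭ (VI), B♭ (VII).
Triads in D minor (natural minor): Dm (i), Edim (ii°), F (III), Gm (iv), Am (v), B♭ (VI), C (VII).
Shared triads with their functions: Gm (v in C minor, iv in D minor); B♭ (VII in C minor, VI in D minor).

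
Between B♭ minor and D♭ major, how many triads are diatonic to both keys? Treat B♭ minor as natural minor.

7

Diatonic triads of B♭ minor (natural minor): B♭m (i), Cdim (ii°), D♭ (III), E♭m (iv), Fm (v), G♭ (VI), A♭ (VII).
Diatonic triads of D♭ major: D♭ (I), E♭m (ii), Fm (iii), G♭ (IV), A♭ (V), B♭m (vi), Cdim (vii°).
Matching root and quality in both lists: B♭m, Cdim, D♭, E♭m, Fm, G♭, A♭.
That gives 7 common triads.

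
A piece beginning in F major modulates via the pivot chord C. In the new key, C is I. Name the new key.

The numeral I denotes a major triad on scale degree 1. With C on degree 1, the tonic of the new key is C.
Degree 1 carries a major triad in major keys, so the destination is C major.
Check: the diatonic triads of C major are C (I), Dm (ii), Em (iii), F (IV), G (V), Am (vi), Bdim (vii°) — C is indeed I.

C major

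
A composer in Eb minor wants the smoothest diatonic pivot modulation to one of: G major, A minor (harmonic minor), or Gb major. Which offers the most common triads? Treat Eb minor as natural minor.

Gb major

Triads of Eb minor (natural minor): Eb minor (i), F diminished (ii°), Gb major (III), Ab minor (iv), Bb minor (v), Cb major (VI), Db major (VII).
G major shares 0: none.
A minor (harmonic minor) shares 0: none.
Gb major shares 7: Ebm, Fdim, Gb, Abm, Bbm, Cb, Db.
The most common triads (7) are shared with Gb major.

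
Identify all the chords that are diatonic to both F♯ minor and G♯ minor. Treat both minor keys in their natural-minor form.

Triads in F♯ minor (natural minor): F♯m (i), G♯dim (ii°), A (III), Bm (iv), C♯m (v), D (VI), E (VII).
Triads in G♯ minor (natural minor): G♯m (i), A♯dim (ii°), B (III), C♯m (iv), D♯m (v), E (VI), F♯ (VII).
Shared triads with their functions: C♯m (v in F♯ minor, iv in G♯ minor); E (VII in F♯ minor, VI in G♯ minor).

C♯m, E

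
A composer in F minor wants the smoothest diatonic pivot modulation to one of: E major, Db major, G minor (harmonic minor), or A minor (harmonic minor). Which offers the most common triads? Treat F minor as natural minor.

Triads of F minor (natural minor): F minor (i), G diminished (ii°), Ab major (III), Bb minor (iv), C minor (v), Db major (VI), Eb major (VII).
E major shares 0: none.
Db major shares 4: Fm, Ab, Bbm, Db.
G minor (harmonic minor) shares 2: Cm, Eb.
A minor (harmonic minor) shares 0: none.
The most common triads (4) are shared with Db major.

Db major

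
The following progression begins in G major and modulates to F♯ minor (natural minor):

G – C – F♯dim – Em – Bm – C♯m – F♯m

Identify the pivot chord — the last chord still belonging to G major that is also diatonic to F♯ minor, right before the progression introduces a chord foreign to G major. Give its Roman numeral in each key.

Bm — iii in G major, iv in F♯ minor

Chords diatonic to G major: G, Am, Bm, C, D, Em, F♯dim.
Reading the progression, the first chord not in that set is C♯m, so the modulation leaves G major there.
The chord immediately before C♯m is Bm, which is diatonic to both keys: iii in G major and iv in F♯ minor.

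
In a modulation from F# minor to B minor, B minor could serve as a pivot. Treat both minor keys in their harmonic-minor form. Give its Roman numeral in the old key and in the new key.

The scale of F# minor (harmonic minor) is F# G# A B C# D E#; B is degree 4, and the triad built there (B-D-F#) is minor, so it is iv.
The scale of B minor (harmonic minor) is B C# D E F# G A#; B is degree 1, and the triad built there (B-D-F#) is minor, so it is i.

iv in F# minor; i in B minor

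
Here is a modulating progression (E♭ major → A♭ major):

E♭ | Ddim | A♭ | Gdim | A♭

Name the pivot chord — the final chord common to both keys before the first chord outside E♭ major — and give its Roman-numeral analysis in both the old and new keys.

A♭ — IV in E♭ major, I in A♭ major

Chords diatonic to E♭ major: E♭, Fm, Gm, A♭, B♭, Cm, Ddim.
Reading the progression, the first chord not in that set is Gdim, so the modulation leaves E♭ major there.
The chord immediately before Gdim is A♭, which is diatonic to both keys: IV in E♭ major and I in A♭ major.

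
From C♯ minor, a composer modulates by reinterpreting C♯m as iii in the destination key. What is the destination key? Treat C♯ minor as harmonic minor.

A major

The numeral iii denotes a minor triad on scale degree 3. With C♯ on degree 3, the tonic of the new key is A.
Degree 3 carries a minor triad in major keys, so the destination is A major.
Check: the diatonic triads of A major are A (I), Bm (ii), C♯m (iii), D (IV), E (V), F♯m (vi), G♯dim (vii°) — C♯m is indeed iii.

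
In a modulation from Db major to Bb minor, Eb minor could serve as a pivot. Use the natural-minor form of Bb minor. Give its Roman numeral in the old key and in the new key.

The scale of Db major is Db Eb F Gb Ab Bb C; Eb is degree 2, and the triad built there (Eb-Gb-Bb) is minor, so it is ii.
The scale of Bb minor (natural minor) is Bb C Db Eb F Gb Ab; Eb is degree 4, and the triad built there (Eb-Gb-Bb) is minor, so it is iv.

ii in Db major; iv in Bb minor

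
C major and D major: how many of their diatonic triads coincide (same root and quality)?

2

Diatonic triads of C major: C (I), Dm (ii), Em (iii), F (IV), G (V), Am (vi), Bdim (vii°).
Diatonic triads of D major: D (I), Em (ii), F♯m (iii), G (IV), A (V), Bm (vi), C♯dim (vii°).
Matching root and quality in both lists: Em, G.
That gives 2 common triads.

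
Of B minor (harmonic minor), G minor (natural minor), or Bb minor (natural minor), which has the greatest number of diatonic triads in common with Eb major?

Triads of Eb major: Eb major (I), F minor (ii), G minor (iii), Ab major (IV), Bb major (V), C minor (vi), D diminished (vii°).
B minor (harmonic minor) shares 0: none.
G minor (natural minor) shares 4: Eb, Gm, Bb, Cm.
Bb minor (natural minor) shares 2: Fm, Ab.
The most common triads (4) are shared with G minor.

G minor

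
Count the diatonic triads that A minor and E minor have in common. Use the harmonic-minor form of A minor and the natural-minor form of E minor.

Diatonic triads of A minor (harmonic minor): Am (i), Bdim (ii°), Caug (III+), Dm (iv), E (V), F (VI), G#dim (vii°).
Diatonic triads of E minor (natural minor): Em (i), F#dim (ii°), G (III), Am (iv), Bm (v), C (VI), D (VII).
Matching root and quality in both lists: Am.
That gives 1 common triad.

1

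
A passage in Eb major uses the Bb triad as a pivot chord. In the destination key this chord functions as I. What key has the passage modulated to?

Bb major

The numeral I denotes a major triad on scale degree 1. With Bb on degree 1, the tonic of the new key is Bb.
Degree 1 carries a major triad in major keys, so the destination is Bb major.
Check: the diatonic triads of Bb major are Bb (I), Cm (ii), Dm (iii), Eb (IV), F (V), Gm (vi), Adim (vii°) — Bb is indeed I.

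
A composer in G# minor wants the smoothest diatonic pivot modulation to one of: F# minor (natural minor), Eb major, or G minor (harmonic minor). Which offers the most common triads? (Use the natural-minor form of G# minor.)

F# minor

Triads of G# minor (natural minor): G#m (i), A#dim (ii°), B (III), C#m (iv), D#m (v), E (VI), F# (VII).
F# minor (natural minor) shares 2: C#m, E.
Eb major shares 0: none.
G minor (harmonic minor) shares 0: none.
The most common triads (2) are shared with F# minor.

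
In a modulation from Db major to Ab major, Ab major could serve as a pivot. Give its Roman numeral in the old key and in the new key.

The scale of Db major is Db Eb F Gb Ab Bb C; Ab is degree 5, and the triad built there (Ab-C-Eb) is major, so it is V.
The scale of Ab major is Ab Bb C Db Eb F G; Ab is degree 1, and the triad built there (Ab-C-Eb) is major, so it is I.

V in Db major; I in Ab major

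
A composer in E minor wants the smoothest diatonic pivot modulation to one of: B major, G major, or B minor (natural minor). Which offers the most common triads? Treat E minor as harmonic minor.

G major

Triads of E minor (harmonic minor): E minor (i), F# diminished (ii°), G augmented (III+), A minor (iv), B major (V), C major (VI), D# diminished (vii°).
B major shares 1: B.
G major shares 4: Em, F#dim, Am, C.
B minor (natural minor) shares 1: Em.
The most common triads (4) are shared with G major.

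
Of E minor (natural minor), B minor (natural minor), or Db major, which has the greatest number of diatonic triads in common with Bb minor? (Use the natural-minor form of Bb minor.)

Triads of Bb minor (natural minor): Bbm (i), Cdim (ii°), Db (III), Ebm (iv), Fm (v), Gb (VI), Ab (VII).
E minor (natural minor) shares 0: none.
B minor (natural minor) shares 0: none.
Db major shares 7: Bbm, Cdim, Db, Ebm, Fm, Gb, Ab.
The most common triads (7) are shared with Db major.

Db major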